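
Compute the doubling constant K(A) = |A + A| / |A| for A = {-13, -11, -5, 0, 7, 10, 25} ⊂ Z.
K = |A + A| / |A| = 26/7

Enumerate A + A = {a + b : a, b ∈ A}. With |A| = 7, there are |A|^2 = 49 ordered sum pairs; collecting distinct values, A + A = {-26, -24, -22, -18, -16, -13, -11, -10, -6, -5, -4, -3, -1, 0, 2, 5, 7, 10, 12, 14, 17, 20, 25, 32, 35, 50}, so |A + A| = 26. Thus K = 26/7. For comparison, the minimum possible |A + A| over all 7-element sets is 2·7 − 1 = 13 (so min K = 13/7), attained only by arithmetic progressions.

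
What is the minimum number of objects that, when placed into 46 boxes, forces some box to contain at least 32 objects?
n = (32 − 1)·46 + 1 = 1427

By the generalised pigeonhole principle, to guarantee some box contains ≥ r objects we need more than (r − 1) · k objects total. Threshold: n = (r − 1) · k + 1. With r = 32 and k = 46: n = 31 · 46 + 1 = 1426 + 1 = 1427. For n = 1426 = 31 · 46, we can put exactly 31 objects in every box, avoiding 32 in any single one — so 1427 is tight.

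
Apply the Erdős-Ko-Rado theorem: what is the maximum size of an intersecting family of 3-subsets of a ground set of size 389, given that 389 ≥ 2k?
max |F| = C(388, 2) = 75078

Erdős-Ko-Rado (1961): when n ≥ 2k, max |F| = C(n−1, k−1). The bound is attained by the star {A : i ∈ A} for any fixed i ∈ [n]. Here C(389−1, 3−1) = C(388, 2) = 75078.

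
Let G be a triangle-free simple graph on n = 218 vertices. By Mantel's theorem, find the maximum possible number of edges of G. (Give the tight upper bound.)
ex(218, K_3) = ⌊218^2/4⌋ = 11881

Mantel (1907): a triangle-free graph on n vertices has at most ⌊n^2/4⌋ edges, with equality for the complete bipartite graph K_{⌊n/2⌋, ⌈n/2⌉}. For n = 218: ⌊218^2/4⌋ = ⌊47524/4⌋ = 11881. The extremal graph is K_{109, 109}, which has 109·109 = 11881 edges.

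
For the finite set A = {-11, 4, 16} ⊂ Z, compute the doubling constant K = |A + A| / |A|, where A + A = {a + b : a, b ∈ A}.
K = |A + A| / |A| = 6/3 = 2

Enumerate A + A = {a + b : a, b ∈ A}. With |A| = 3, there are |A|^2 = 9 ordered sum pairs; collecting distinct values, A + A = {-22, -7, 5, 8, 20, 32}, so |A + A| = 6. Thus K = 6/3 = 2. For comparison, the minimum possible |A + A| over all 3-element sets is 2·3 − 1 = 5 (so min K = 5/3), attained only by arithmetic progressions.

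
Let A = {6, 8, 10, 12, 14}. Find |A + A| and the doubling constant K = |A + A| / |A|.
K = |A + A| / |A| = 9/5

Enumerate A + A = {a + b : a, b ∈ A}. With |A| = 5, there are |A|^2 = 25 ordered sum pairs; collecting distinct values, A + A = {12, 14, 16, 18, 20, 22, 24, 26, 28}, so |A + A| = 9. Thus K = 9/5. Here |A + A| = 2|A| − 1 = 9, the minimum possible — so K = 9/5 is minimal, which holds iff A is an arithmetic progression.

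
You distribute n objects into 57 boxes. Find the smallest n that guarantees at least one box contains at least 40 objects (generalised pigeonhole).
n = (40 − 1)·57 + 1 = 2224

By the generalised pigeonhole principle, to guarantee some box contains ≥ r objects we need more than (r − 1) · k objects total. Threshold: n = (r − 1) · k + 1. With r = 40 and k = 57: n = 39 · 57 + 1 = 2223 + 1 = 2224. For n = 2223 = 39 · 57, we can put exactly 39 objects in every box, avoiding 40 in any single one — so 2224 is tight.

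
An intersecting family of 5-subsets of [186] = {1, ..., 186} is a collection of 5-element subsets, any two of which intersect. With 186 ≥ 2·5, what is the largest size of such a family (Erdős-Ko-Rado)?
max |F| = C(185, 4) = 47239010

The Erdős-Ko-Rado theorem states: for n ≥ 2k, an intersecting family of k-subsets of an n-element set has size at most C(n − 1, k − 1), with equality for 'star' families {A ⊆ [n] : |A| = k, i ∈ A} (fix an element i). For n = 186, k = 5: C(185, 4) = 47239010.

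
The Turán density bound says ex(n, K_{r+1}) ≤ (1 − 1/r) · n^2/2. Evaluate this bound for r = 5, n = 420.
Turán density bound = (4/5) · 420^2/2 = 70560

Turán's theorem: ex(n, K_{r+1}) is achieved by the complete r-partite Turán graph T(n, r) with parts as balanced as possible, and is at most (1 − 1/r) · n^2/2. For r = 5, n = 420: the density bound is (4/5) · 176400/2 = 70560. Since 5 ∣ 420, the Turán graph T(420, 5) has parts of equal size 84, and its edge count e(T(420, 5)) = 70560 attains the density bound exactly.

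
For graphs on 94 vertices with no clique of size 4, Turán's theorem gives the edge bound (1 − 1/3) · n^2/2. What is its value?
Turán density bound = (2/3) · 94^2/2 = 8836/3 ≈ 2945.3333

Turán's theorem: ex(n, K_{r+1}) is achieved by the complete r-partite Turán graph T(n, r) with parts as balanced as possible, and is at most (1 − 1/r) · n^2/2. For r = 3, n = 94: the density bound is (2/3) · 8836/2 = 8836/3 ≈ 2945.3333. The integer-valued extremum is e(T(94, 3)) = 2945, which is strictly less than the density bound 8836/3 since 3 ∤ 94 (the parts of T(94, 3) cannot all be equal).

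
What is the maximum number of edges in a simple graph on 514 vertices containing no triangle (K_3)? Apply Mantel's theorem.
ex(514, K_3) = ⌊514^2/4⌋ = 66049

Mantel (1907): a triangle-free graph on n vertices has at most ⌊n^2/4⌋ edges, with equality for the complete bipartite graph K_{⌊n/2⌋, ⌈n/2⌉}. For n = 514: ⌊514^2/4⌋ = ⌊264196/4⌋ = 66049. The extremal graph is K_{257, 257}, which has 257·257 = 66049 edges.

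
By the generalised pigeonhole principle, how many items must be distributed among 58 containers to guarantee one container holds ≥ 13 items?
n = (13 − 1)·58 + 1 = 697

By the generalised pigeonhole principle, to guarantee some box contains ≥ r objects we need more than (r − 1) · k objects total. Threshold: n = (r − 1) · k + 1. With r = 13 and k = 58: n = 12 · 58 + 1 = 696 + 1 = 697. For n = 696 = 12 · 58, we can put exactly 12 objects in every box, avoiding 13 in any single one — so 697 is tight.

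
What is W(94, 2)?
W(94, 2) = 94 + 1 = 95

A 2-term AP is any pair of integers, so a monochromatic 2-AP exists iff some colour is used at least twice. With 94 colours, the colouring i ↦ i on {1, ..., 94} uses each colour once, avoiding any monochromatic pair, so W(94, 2) > 94. For {1, ..., 95}, pigeonhole forces two integers of the same colour, which form a monochromatic 2-AP. Hence W(94, 2) = 95.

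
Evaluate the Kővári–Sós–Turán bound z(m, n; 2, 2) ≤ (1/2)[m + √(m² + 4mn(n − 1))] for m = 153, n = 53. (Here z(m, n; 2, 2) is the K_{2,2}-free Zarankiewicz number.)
z(153, 53; 2, 2) ≤ (1/2)[153 + √(153² + 4·153·53·52)] = (1/2)[153 + √1710081] = 730.3503

Kővári–Sós–Turán: let r_1, ..., r_153 be the row sums and z = Σ r_i the total number of 1s. Each pair of columns can share at most one row with both entries 1 (else a 2×2 all-ones block appears), so Σ_i C(r_i, 2) ≤ C(53, 2) = 1378. By convexity Σ_i C(r_i, 2) ≥ 153·C(z/153, 2) = z(z − 153)/(2·153), giving z² − 153z − 153·53·52 ≤ 0 and hence z ≤ (1/2)[153 + √(23409 + 4·421668)] = (1/2)[153 + √1710081] ≈ (1/2)(153 + 1307.7007) = 730.3503.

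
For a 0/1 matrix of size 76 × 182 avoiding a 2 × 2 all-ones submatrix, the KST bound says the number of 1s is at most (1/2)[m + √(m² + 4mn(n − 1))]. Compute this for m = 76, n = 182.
z(76, 182; 2, 2) ≤ (1/2)[76 + √(76² + 4·76·182·181)] = (1/2)[76 + √10020144] = 1620.7306

Kővári–Sós–Turán: let r_1, ..., r_76 be the row sums and z = Σ r_i the total number of 1s. Each pair of columns can share at most one row with both entries 1 (else a 2×2 all-ones block appears), so Σ_i C(r_i, 2) ≤ C(182, 2) = 16471. By convexity Σ_i C(r_i, 2) ≥ 76·C(z/76, 2) = z(z − 76)/(2·76), giving z² − 76z − 76·182·181 ≤ 0 and hence z ≤ (1/2)[76 + √(5776 + 4·2503592)] = (1/2)[76 + √10020144] ≈ (1/2)(76 + 3165.4611) = 1620.7306.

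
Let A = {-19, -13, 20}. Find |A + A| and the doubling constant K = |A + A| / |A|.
K = |A + A| / |A| = 6/3 = 2

Enumerate A + A = {a + b : a, b ∈ A}. With |A| = 3, there are |A|^2 = 9 ordered sum pairs; collecting distinct values, A + A = {-38, -32, -26, 1, 7, 40}, so |A + A| = 6. Thus K = 6/3 = 2. For comparison, the minimum possible |A + A| over all 3-element sets is 2·3 − 1 = 5 (so min K = 5/3), attained only by arithmetic progressions.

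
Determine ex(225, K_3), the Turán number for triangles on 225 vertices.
ex(225, K_3) = ⌊225^2/4⌋ = 12656

Mantel (1907): a triangle-free graph on n vertices has at most ⌊n^2/4⌋ edges, with equality for the complete bipartite graph K_{⌊n/2⌋, ⌈n/2⌉}. For n = 225: ⌊225^2/4⌋ = ⌊50625/4⌋ = 12656. The extremal graph is K_{112, 113}, which has 112·113 = 12656 edges.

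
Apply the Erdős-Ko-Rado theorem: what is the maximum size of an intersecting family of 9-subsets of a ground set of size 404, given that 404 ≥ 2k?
max |F| = C(403, 8) = 16090020602228430

Erdős-Ko-Rado (1961): when n ≥ 2k, max |F| = C(n−1, k−1). The bound is attained by the star {A : i ∈ A} for any fixed i ∈ [n]. Here C(404−1, 9−1) = C(403, 8) = 16090020602228430.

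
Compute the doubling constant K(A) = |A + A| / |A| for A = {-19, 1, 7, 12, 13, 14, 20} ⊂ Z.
K = |A + A| / |A| = 24/7

Enumerate A + A = {a + b : a, b ∈ A}. With |A| = 7, there are |A|^2 = 49 ordered sum pairs; collecting distinct values, A + A = {-38, -18, -12, -7, -6, -5, 1, 2, 8, 13, 14, 15, 19, 20, 21, 24, 25, 26, 27, 28, 32, 33, 34, 40}, so |A + A| = 24. Thus K = 24/7. For comparison, the minimum possible |A + A| over all 7-element sets is 2·7 − 1 = 13 (so min K = 13/7), attained only by arithmetic progressions.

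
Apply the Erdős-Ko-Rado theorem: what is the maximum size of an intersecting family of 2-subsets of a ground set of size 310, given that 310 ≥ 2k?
max |F| = C(309, 1) = 309

Erdős-Ko-Rado (1961): when n ≥ 2k, max |F| = C(n−1, k−1). The bound is attained by the star {A : i ∈ A} for any fixed i ∈ [n]. Here C(310−1, 2−1) = C(309, 1) = 309.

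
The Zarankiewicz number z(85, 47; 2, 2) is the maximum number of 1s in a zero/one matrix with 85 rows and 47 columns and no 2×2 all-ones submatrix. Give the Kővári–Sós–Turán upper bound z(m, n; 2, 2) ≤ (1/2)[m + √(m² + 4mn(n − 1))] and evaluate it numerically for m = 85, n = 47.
z(85, 47; 2, 2) ≤ (1/2)[85 + √(85² + 4·85·47·46)] = (1/2)[85 + √742305] = 473.2856

Kővári–Sós–Turán: let r_1, ..., r_85 be the row sums and z = Σ r_i the total number of 1s. Each pair of columns can share at most one row with both entries 1 (else a 2×2 all-ones block appears), so Σ_i C(r_i, 2) ≤ C(47, 2) = 1081. By convexity Σ_i C(r_i, 2) ≥ 85·C(z/85, 2) = z(z − 85)/(2·85), giving z² − 85z − 85·47·46 ≤ 0 and hence z ≤ (1/2)[85 + √(7225 + 4·183770)] = (1/2)[85 + √742305] ≈ (1/2)(85 + 861.5712) = 473.2856.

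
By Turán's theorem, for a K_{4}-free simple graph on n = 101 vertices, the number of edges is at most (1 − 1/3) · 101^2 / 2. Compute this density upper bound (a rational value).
Turán density bound = (2/3) · 101^2/2 = 10201/3 ≈ 3400.3333

Turán's theorem: ex(n, K_{r+1}) is achieved by the complete r-partite Turán graph T(n, r) with parts as balanced as possible, and is at most (1 − 1/r) · n^2/2. For r = 3, n = 101: the density bound is (2/3) · 10201/2 = 10201/3 ≈ 3400.3333. The integer-valued extremum is e(T(101, 3)) = 3400, which is strictly less than the density bound 10201/3 since 3 ∤ 101 (the parts of T(101, 3) cannot all be equal).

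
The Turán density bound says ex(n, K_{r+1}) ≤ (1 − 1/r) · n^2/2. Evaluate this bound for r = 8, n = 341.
Turán density bound = (7/8) · 341^2/2 = 813967/16 ≈ 50872.9375

Turán's theorem: ex(n, K_{r+1}) is achieved by the complete r-partite Turán graph T(n, r) with parts as balanced as possible, and is at most (1 − 1/r) · n^2/2. For r = 8, n = 341: the density bound is (7/8) · 116281/2 = 813967/16 ≈ 50872.9375. The integer-valued extremum is e(T(341, 8)) = 50872, which is strictly less than the density bound 813967/16 since 8 ∤ 341 (the parts of T(341, 8) cannot all be equal).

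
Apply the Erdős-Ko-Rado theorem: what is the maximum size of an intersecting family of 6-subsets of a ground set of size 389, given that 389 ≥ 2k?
max |F| = C(388, 5) = 71406986112

The Erdős-Ko-Rado theorem states: for n ≥ 2k, an intersecting family of k-subsets of an n-element set has size at most C(n − 1, k − 1), with equality for 'star' families {A ⊆ [n] : |A| = k, i ∈ A} (fix an element i). For n = 389, k = 6: C(388, 5) = 71406986112.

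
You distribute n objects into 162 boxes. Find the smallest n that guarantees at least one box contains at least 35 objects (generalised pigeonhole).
n = (35 − 1)·162 + 1 = 5509

By the generalised pigeonhole principle, to guarantee some box contains ≥ r objects we need more than (r − 1) · k objects total. Threshold: n = (r − 1) · k + 1. With r = 35 and k = 162: n = 34 · 162 + 1 = 5508 + 1 = 5509. For n = 5508 = 34 · 162, we can put exactly 34 objects in every box, avoiding 35 in any single one — so 5509 is tight.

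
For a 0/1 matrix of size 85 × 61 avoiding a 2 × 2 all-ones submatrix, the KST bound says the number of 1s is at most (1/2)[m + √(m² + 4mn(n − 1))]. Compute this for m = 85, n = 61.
z(85, 61; 2, 2) ≤ (1/2)[85 + √(85² + 4·85·61·60)] = (1/2)[85 + √1251625] = 601.8802

Kővári–Sós–Turán: let r_1, ..., r_85 be the row sums and z = Σ r_i the total number of 1s. Each pair of columns can share at most one row with both entries 1 (else a 2×2 all-ones block appears), so Σ_i C(r_i, 2) ≤ C(61, 2) = 1830. By convexity Σ_i C(r_i, 2) ≥ 85·C(z/85, 2) = z(z − 85)/(2·85), giving z² − 85z − 85·61·60 ≤ 0 and hence z ≤ (1/2)[85 + √(7225 + 4·311100)] = (1/2)[85 + √1251625] ≈ (1/2)(85 + 1118.7605) = 601.8802.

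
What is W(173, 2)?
W(173, 2) = 173 + 1 = 174

A 2-term AP is any pair of integers, so a monochromatic 2-AP exists iff some colour is used at least twice. With 173 colours, the colouring i ↦ i on {1, ..., 173} uses each colour once, avoiding any monochromatic pair, so W(173, 2) > 173. For {1, ..., 174}, pigeonhole forces two integers of the same colour, which form a monochromatic 2-AP. Hence W(173, 2) = 174.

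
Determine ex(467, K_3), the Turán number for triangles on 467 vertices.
ex(467, K_3) = ⌊467^2/4⌋ = 54522

Mantel (1907): a triangle-free graph on n vertices has at most ⌊n^2/4⌋ edges, with equality for the complete bipartite graph K_{⌊n/2⌋, ⌈n/2⌉}. For n = 467: ⌊467^2/4⌋ = ⌊218089/4⌋ = 54522. The extremal graph is K_{233, 234}, which has 233·234 = 54522 edges.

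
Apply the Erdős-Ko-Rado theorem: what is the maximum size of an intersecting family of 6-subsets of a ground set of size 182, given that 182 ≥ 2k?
max |F| = C(181, 5) = 1531144341

Erdős-Ko-Rado (1961): when n ≥ 2k, max |F| = C(n−1, k−1). The bound is attained by the star {A : i ∈ A} for any fixed i ∈ [n]. Here C(182−1, 6−1) = C(181, 5) = 1531144341.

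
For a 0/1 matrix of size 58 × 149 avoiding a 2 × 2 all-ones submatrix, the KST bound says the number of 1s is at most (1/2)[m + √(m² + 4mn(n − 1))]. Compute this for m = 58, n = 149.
z(58, 149; 2, 2) ≤ (1/2)[58 + √(58² + 4·58·149·148)] = (1/2)[58 + √5119428] = 1160.3077

Kővári–Sós–Turán: let r_1, ..., r_58 be the row sums and z = Σ r_i the total number of 1s. Each pair of columns can share at most one row with both entries 1 (else a 2×2 all-ones block appears), so Σ_i C(r_i, 2) ≤ C(149, 2) = 11026. By convexity Σ_i C(r_i, 2) ≥ 58·C(z/58, 2) = z(z − 58)/(2·58), giving z² − 58z − 58·149·148 ≤ 0 and hence z ≤ (1/2)[58 + √(3364 + 4·1279016)] = (1/2)[58 + √5119428] ≈ (1/2)(58 + 2262.6153) = 1160.3077.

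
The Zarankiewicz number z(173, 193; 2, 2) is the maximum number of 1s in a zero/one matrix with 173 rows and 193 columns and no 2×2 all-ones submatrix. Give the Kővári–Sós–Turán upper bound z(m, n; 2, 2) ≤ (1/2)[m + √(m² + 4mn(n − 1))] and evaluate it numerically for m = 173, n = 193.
z(173, 193; 2, 2) ≤ (1/2)[173 + √(173² + 4·173·193·192)] = (1/2)[173 + √25672681] = 2619.9108

Kővári–Sós–Turán: let r_1, ..., r_173 be the row sums and z = Σ r_i the total number of 1s. Each pair of columns can share at most one row with both entries 1 (else a 2×2 all-ones block appears), so Σ_i C(r_i, 2) ≤ C(193, 2) = 18528. By convexity Σ_i C(r_i, 2) ≥ 173·C(z/173, 2) = z(z − 173)/(2·173), giving z² − 173z − 173·193·192 ≤ 0 and hence z ≤ (1/2)[173 + √(29929 + 4·6410688)] = (1/2)[173 + √25672681] ≈ (1/2)(173 + 5066.8216) = 2619.9108.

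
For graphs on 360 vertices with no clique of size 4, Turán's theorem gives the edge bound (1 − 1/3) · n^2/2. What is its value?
Turán density bound = (2/3) · 360^2/2 = 43200

Turán's theorem: ex(n, K_{r+1}) is achieved by the complete r-partite Turán graph T(n, r) with parts as balanced as possible, and is at most (1 − 1/r) · n^2/2. For r = 3, n = 360: the density bound is (2/3) · 129600/2 = 43200. Since 3 ∣ 360, the Turán graph T(360, 3) has parts of equal size 120, and its edge count e(T(360, 3)) = 43200 attains the density bound exactly.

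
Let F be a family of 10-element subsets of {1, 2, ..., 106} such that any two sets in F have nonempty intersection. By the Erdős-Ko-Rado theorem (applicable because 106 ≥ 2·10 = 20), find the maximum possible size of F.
max |F| = C(105, 9) = 3005047770725

The Erdős-Ko-Rado theorem states: for n ≥ 2k, an intersecting family of k-subsets of an n-element set has size at most C(n − 1, k − 1), with equality for 'star' families {A ⊆ [n] : |A| = k, i ∈ A} (fix an element i). For n = 106, k = 10: C(105, 9) = 3005047770725.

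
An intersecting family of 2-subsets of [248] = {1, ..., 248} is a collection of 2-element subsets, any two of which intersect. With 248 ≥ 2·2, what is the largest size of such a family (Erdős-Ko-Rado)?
max |F| = C(247, 1) = 247

The Erdős-Ko-Rado theorem states: for n ≥ 2k, an intersecting family of k-subsets of an n-element set has size at most C(n − 1, k − 1), with equality for 'star' families {A ⊆ [n] : |A| = k, i ∈ A} (fix an element i). For n = 248, k = 2: C(247, 1) = 247.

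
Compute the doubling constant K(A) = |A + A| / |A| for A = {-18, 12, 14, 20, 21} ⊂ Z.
K = |A + A| / |A| = 15/5 = 3

Enumerate A + A = {a + b : a, b ∈ A}. With |A| = 5, there are |A|^2 = 25 ordered sum pairs; collecting distinct values, A + A = {-36, -6, -4, 2, 3, 24, 26, 28, 32, 33, 34, 35, 40, 41, 42}, so |A + A| = 15. Thus K = 15/5 = 3. For comparison, the minimum possible |A + A| over all 5-element sets is 2·5 − 1 = 9 (so min K = 9/5), attained only by arithmetic progressions.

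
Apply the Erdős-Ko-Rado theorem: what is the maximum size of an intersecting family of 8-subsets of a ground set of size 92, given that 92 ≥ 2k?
max |F| = C(91, 7) = 8093990190

The Erdős-Ko-Rado theorem states: for n ≥ 2k, an intersecting family of k-subsets of an n-element set has size at most C(n − 1, k − 1), with equality for 'star' families {A ⊆ [n] : |A| = k, i ∈ A} (fix an element i). For n = 92, k = 8: C(91, 7) = 8093990190.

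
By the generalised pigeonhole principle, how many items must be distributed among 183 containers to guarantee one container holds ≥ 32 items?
n = (32 − 1)·183 + 1 = 5674

By the generalised pigeonhole principle, to guarantee some box contains ≥ r objects we need more than (r − 1) · k objects total. Threshold: n = (r − 1) · k + 1. With r = 32 and k = 183: n = 31 · 183 + 1 = 5673 + 1 = 5674. For n = 5673 = 31 · 183, we can put exactly 31 objects in every box, avoiding 32 in any single one — so 5674 is tight.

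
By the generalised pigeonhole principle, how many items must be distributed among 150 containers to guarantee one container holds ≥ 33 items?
n = (33 − 1)·150 + 1 = 4801

By the generalised pigeonhole principle, to guarantee some box contains ≥ r objects we need more than (r − 1) · k objects total. Threshold: n = (r − 1) · k + 1. With r = 33 and k = 150: n = 32 · 150 + 1 = 4800 + 1 = 4801. For n = 4800 = 32 · 150, we can put exactly 32 objects in every box, avoiding 33 in any single one — so 4801 is tight.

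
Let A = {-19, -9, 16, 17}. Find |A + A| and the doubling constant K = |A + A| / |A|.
K = |A + A| / |A| = 10/4 = 5/2

Enumerate A + A = {a + b : a, b ∈ A}. With |A| = 4, there are |A|^2 = 16 ordered sum pairs; collecting distinct values, A + A = {-38, -28, -18, -3, -2, 7, 8, 32, 33, 34}, so |A + A| = 10. Thus K = 10/4 = 5/2. For comparison, the minimum possible |A + A| over all 4-element sets is 2·4 − 1 = 7 (so min K = 7/4), attained only by arithmetic progressions.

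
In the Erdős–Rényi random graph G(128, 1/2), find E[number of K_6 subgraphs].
E[# K_6] = C(128, 6) · (1/2)^C(6, 2) = 5423611200 / 2^15 = 84743925/512 ≈ 165515.478516

For each 6-subset S of vertices (there are C(128, 6) = 5423611200 such S), let X_S = 1 if S induces a K_6 (all C(6, 2) = 15 edges present). Then P(X_S = 1) = (1/2)^15 = 1/32768. By linearity of expectation, E[# K_6] = C(128, 6) · (1/2)^15 = 5423611200 / 32768 = 84743925/512 ≈ 165515.478516.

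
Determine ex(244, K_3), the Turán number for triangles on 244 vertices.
ex(244, K_3) = ⌊244^2/4⌋ = 14884

Mantel (1907): a triangle-free graph on n vertices has at most ⌊n^2/4⌋ edges, with equality for the complete bipartite graph K_{⌊n/2⌋, ⌈n/2⌉}. For n = 244: ⌊244^2/4⌋ = ⌊59536/4⌋ = 14884. The extremal graph is K_{122, 122}, which has 122·122 = 14884 edges.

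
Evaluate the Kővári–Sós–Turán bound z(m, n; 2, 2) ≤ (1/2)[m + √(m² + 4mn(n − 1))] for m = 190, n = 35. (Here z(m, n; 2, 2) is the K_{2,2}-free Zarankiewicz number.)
z(190, 35; 2, 2) ≤ (1/2)[190 + √(190² + 4·190·35·34)] = (1/2)[190 + √940500] = 579.8969

Kővári–Sós–Turán: let r_1, ..., r_190 be the row sums and z = Σ r_i the total number of 1s. Each pair of columns can share at most one row with both entries 1 (else a 2×2 all-ones block appears), so Σ_i C(r_i, 2) ≤ C(35, 2) = 595. By convexity Σ_i C(r_i, 2) ≥ 190·C(z/190, 2) = z(z − 190)/(2·190), giving z² − 190z − 190·35·34 ≤ 0 and hence z ≤ (1/2)[190 + √(36100 + 4·226100)] = (1/2)[190 + √940500] ≈ (1/2)(190 + 969.7938) = 579.8969.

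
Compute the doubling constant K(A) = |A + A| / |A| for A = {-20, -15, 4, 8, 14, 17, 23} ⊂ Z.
K = |A + A| / |A| = 26/7

Enumerate A + A = {a + b : a, b ∈ A}. With |A| = 7, there are |A|^2 = 49 ordered sum pairs; collecting distinct values, A + A = {-40, -35, -30, -16, -12, -11, -7, -6, -3, -1, 2, 3, 8, 12, 16, 18, 21, 22, 25, 27, 28, 31, 34, 37, 40, 46}, so |A + A| = 26. Thus K = 26/7. For comparison, the minimum possible |A + A| over all 7-element sets is 2·7 − 1 = 13 (so min K = 13/7), attained only by arithmetic progressions.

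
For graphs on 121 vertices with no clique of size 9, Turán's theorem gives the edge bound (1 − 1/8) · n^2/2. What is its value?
Turán density bound = (7/8) · 121^2/2 = 102487/16 ≈ 6405.4375

Turán's theorem: ex(n, K_{r+1}) is achieved by the complete r-partite Turán graph T(n, r) with parts as balanced as possible, and is at most (1 − 1/r) · n^2/2. For r = 8, n = 121: the density bound is (7/8) · 14641/2 = 102487/16 ≈ 6405.4375. The integer-valued extremum is e(T(121, 8)) = 6405, which is strictly less than the density bound 102487/16 since 8 ∤ 121 (the parts of T(121, 8) cannot all be equal).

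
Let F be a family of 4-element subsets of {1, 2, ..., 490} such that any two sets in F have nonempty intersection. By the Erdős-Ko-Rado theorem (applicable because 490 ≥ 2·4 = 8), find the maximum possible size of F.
max |F| = C(489, 3) = 19368964

The Erdős-Ko-Rado theorem states: for n ≥ 2k, an intersecting family of k-subsets of an n-element set has size at most C(n − 1, k − 1), with equality for 'star' families {A ⊆ [n] : |A| = k, i ∈ A} (fix an element i). For n = 490, k = 4: C(489, 3) = 19368964.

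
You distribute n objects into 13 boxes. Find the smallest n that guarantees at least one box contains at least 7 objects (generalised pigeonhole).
n = (7 − 1)·13 + 1 = 79

By the generalised pigeonhole principle, to guarantee some box contains ≥ r objects we need more than (r − 1) · k objects total. Threshold: n = (r − 1) · k + 1. With r = 7 and k = 13: n = 6 · 13 + 1 = 78 + 1 = 79. For n = 78 = 6 · 13, we can put exactly 6 objects in every box, avoiding 7 in any single one — so 79 is tight.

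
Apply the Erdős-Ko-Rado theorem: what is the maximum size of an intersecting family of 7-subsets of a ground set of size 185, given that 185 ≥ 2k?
max |F| = C(184, 6) = 49637730324

Erdős-Ko-Rado (1961): when n ≥ 2k, max |F| = C(n−1, k−1). The bound is attained by the star {A : i ∈ A} for any fixed i ∈ [n]. Here C(185−1, 7−1) = C(184, 6) = 49637730324.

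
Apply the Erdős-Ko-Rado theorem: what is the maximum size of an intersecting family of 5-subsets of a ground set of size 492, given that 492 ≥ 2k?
max |F| = C(491, 4) = 2392186370

The Erdős-Ko-Rado theorem states: for n ≥ 2k, an intersecting family of k-subsets of an n-element set has size at most C(n − 1, k − 1), with equality for 'star' families {A ⊆ [n] : |A| = k, i ∈ A} (fix an element i). For n = 492, k = 5: C(491, 4) = 2392186370.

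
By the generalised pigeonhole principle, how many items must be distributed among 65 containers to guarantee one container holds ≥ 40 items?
n = (40 − 1)·65 + 1 = 2536

By the generalised pigeonhole principle, to guarantee some box contains ≥ r objects we need more than (r − 1) · k objects total. Threshold: n = (r − 1) · k + 1. With r = 40 and k = 65: n = 39 · 65 + 1 = 2535 + 1 = 2536. For n = 2535 = 39 · 65, we can put exactly 39 objects in every box, avoiding 40 in any single one — so 2536 is tight.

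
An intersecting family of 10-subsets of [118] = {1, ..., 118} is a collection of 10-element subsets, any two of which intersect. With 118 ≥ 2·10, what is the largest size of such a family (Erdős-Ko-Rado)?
max |F| = C(117, 9) = 8258898672310

The Erdős-Ko-Rado theorem states: for n ≥ 2k, an intersecting family of k-subsets of an n-element set has size at most C(n − 1, k − 1), with equality for 'star' families {A ⊆ [n] : |A| = k, i ∈ A} (fix an element i). For n = 118, k = 10: C(117, 9) = 8258898672310.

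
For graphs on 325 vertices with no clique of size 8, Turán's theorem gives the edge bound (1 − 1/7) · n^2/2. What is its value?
Turán density bound = (6/7) · 325^2/2 = 316875/7 ≈ 45267.8571

Turán's theorem: ex(n, K_{r+1}) is achieved by the complete r-partite Turán graph T(n, r) with parts as balanced as possible, and is at most (1 − 1/r) · n^2/2. For r = 7, n = 325: the density bound is (6/7) · 105625/2 = 316875/7 ≈ 45267.8571. The integer-valued extremum is e(T(325, 7)) = 45267, which is strictly less than the density bound 316875/7 since 7 ∤ 325 (the parts of T(325, 7) cannot all be equal).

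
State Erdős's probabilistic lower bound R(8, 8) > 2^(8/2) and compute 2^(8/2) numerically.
2^(8/2) = 16; so R(8, 8) > 16

Colour each edge of K_n uniformly at random with red/blue. The expected number of monochromatic K_8 is C(n, 8) · 2 · 2^(−C(8,2)). If C(n, 8) · 2^(1 − C(8,2)) < 1, then with positive probability no monochromatic K_8 exists, so R(8, 8) > n. The standard estimate C(n, 8) ≤ n^8/8! shows this inequality holds whenever n ≤ 2^(8/2) (since 8! · 2^(C(8,2) − 1) > 2^(8^2/2) ≥ n^8). Hence R(8, 8) > 2^(8/2) = 16.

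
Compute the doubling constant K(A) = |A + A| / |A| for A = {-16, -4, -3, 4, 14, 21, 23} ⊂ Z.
K = |A + A| / |A| = 27/7

Enumerate A + A = {a + b : a, b ∈ A}. With |A| = 7, there are |A|^2 = 49 ordered sum pairs; collecting distinct values, A + A = {-32, -20, -19, -12, -8, -7, -6, -2, 0, 1, 5, 7, 8, 10, 11, 17, 18, 19, 20, 25, 27, 28, 35, 37, 42, 44, 46}, so |A + A| = 27. Thus K = 27/7. For comparison, the minimum possible |A + A| over all 7-element sets is 2·7 − 1 = 13 (so min K = 13/7), attained only by arithmetic progressions.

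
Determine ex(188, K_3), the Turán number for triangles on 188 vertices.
ex(188, K_3) = ⌊188^2/4⌋ = 8836

Mantel (1907): a triangle-free graph on n vertices has at most ⌊n^2/4⌋ edges, with equality for the complete bipartite graph K_{⌊n/2⌋, ⌈n/2⌉}. For n = 188: ⌊188^2/4⌋ = ⌊35344/4⌋ = 8836. The extremal graph is K_{94, 94}, which has 94·94 = 8836 edges.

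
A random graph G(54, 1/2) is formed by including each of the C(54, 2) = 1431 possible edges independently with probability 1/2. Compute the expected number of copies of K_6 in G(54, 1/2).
E[# K_6] = C(54, 6) · (1/2)^C(6, 2) = 25827165 / 2^15 ≈ 788.182526

For each 6-subset S of vertices (there are C(54, 6) = 25827165 such S), let X_S = 1 if S induces a K_6 (all C(6, 2) = 15 edges present). Then P(X_S = 1) = (1/2)^15 = 1/32768. By linearity of expectation, E[# K_6] = C(54, 6) · (1/2)^15 = 25827165 / 32768 ≈ 788.182526.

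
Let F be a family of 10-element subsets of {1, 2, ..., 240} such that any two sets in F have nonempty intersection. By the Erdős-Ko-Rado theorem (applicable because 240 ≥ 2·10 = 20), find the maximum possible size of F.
max |F| = C(239, 9) = 6020211924023297

Erdős-Ko-Rado (1961): when n ≥ 2k, max |F| = C(n−1, k−1). The bound is attained by the star {A : i ∈ A} for any fixed i ∈ [n]. Here C(240−1, 10−1) = C(239, 9) = 6020211924023297.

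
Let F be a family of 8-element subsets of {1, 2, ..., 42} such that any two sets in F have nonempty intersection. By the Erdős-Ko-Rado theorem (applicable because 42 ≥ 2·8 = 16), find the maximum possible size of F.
max |F| = C(41, 7) = 22481940

Erdős-Ko-Rado (1961): when n ≥ 2k, max |F| = C(n−1, k−1). The bound is attained by the star {A : i ∈ A} for any fixed i ∈ [n]. Here C(42−1, 8−1) = C(41, 7) = 22481940.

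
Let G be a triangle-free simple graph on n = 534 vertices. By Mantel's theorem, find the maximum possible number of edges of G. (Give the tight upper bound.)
ex(534, K_3) = ⌊534^2/4⌋ = 71289

Mantel (1907): a triangle-free graph on n vertices has at most ⌊n^2/4⌋ edges, with equality for the complete bipartite graph K_{⌊n/2⌋, ⌈n/2⌉}. For n = 534: ⌊534^2/4⌋ = ⌊285156/4⌋ = 71289. The extremal graph is K_{267, 267}, which has 267·267 = 71289 edges.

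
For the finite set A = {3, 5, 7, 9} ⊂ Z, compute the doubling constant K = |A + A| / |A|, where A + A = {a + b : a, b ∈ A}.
K = |A + A| / |A| = 7/4

Enumerate A + A = {a + b : a, b ∈ A}. With |A| = 4, there are |A|^2 = 16 ordered sum pairs; collecting distinct values, A + A = {6, 8, 10, 12, 14, 16, 18}, so |A + A| = 7. Thus K = 7/4. Here |A + A| = 2|A| − 1 = 7, the minimum possible — so K = 7/4 is minimal, which holds iff A is an arithmetic progression.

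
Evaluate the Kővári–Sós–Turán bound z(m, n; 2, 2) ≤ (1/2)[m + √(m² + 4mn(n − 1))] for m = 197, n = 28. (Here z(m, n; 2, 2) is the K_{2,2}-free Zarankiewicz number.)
z(197, 28; 2, 2) ≤ (1/2)[197 + √(197² + 4·197·28·27)] = (1/2)[197 + √634537] = 496.7892

Kővári–Sós–Turán: let r_1, ..., r_197 be the row sums and z = Σ r_i the total number of 1s. Each pair of columns can share at most one row with both entries 1 (else a 2×2 all-ones block appears), so Σ_i C(r_i, 2) ≤ C(28, 2) = 378. By convexity Σ_i C(r_i, 2) ≥ 197·C(z/197, 2) = z(z − 197)/(2·197), giving z² − 197z − 197·28·27 ≤ 0 and hence z ≤ (1/2)[197 + √(38809 + 4·148932)] = (1/2)[197 + √634537] ≈ (1/2)(197 + 796.5783) = 496.7892.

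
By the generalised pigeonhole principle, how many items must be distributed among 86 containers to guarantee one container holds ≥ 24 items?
n = (24 − 1)·86 + 1 = 1979

By the generalised pigeonhole principle, to guarantee some box contains ≥ r objects we need more than (r − 1) · k objects total. Threshold: n = (r − 1) · k + 1. With r = 24 and k = 86: n = 23 · 86 + 1 = 1978 + 1 = 1979. For n = 1978 = 23 · 86, we can put exactly 23 objects in every box, avoiding 24 in any single one — so 1979 is tight.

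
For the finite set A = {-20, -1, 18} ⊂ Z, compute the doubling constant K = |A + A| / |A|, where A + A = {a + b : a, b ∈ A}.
K = |A + A| / |A| = 5/3

Enumerate A + A = {a + b : a, b ∈ A}. With |A| = 3, there are |A|^2 = 9 ordered sum pairs; collecting distinct values, A + A = {-40, -21, -2, 17, 36}, so |A + A| = 5. Thus K = 5/3. Here |A + A| = 2|A| − 1 = 5, the minimum possible — so K = 5/3 is minimal, which holds iff A is an arithmetic progression.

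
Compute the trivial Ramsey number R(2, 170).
R(2, 170) = 170

R(2, k) = k for all k ≥ 2: in a 2-colouring of K_k, either some edge is red (a red K_2) or all edges are blue (a blue K_k). And K_{169} coloured all-blue has no blue K_170, so R(2, 170) > 169. Hence R(2, 170) = 170.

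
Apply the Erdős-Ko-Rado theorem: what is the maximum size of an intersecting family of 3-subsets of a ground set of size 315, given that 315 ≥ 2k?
max |F| = C(314, 2) = 49141

The Erdős-Ko-Rado theorem states: for n ≥ 2k, an intersecting family of k-subsets of an n-element set has size at most C(n − 1, k − 1), with equality for 'star' families {A ⊆ [n] : |A| = k, i ∈ A} (fix an element i). For n = 315, k = 3: C(314, 2) = 49141.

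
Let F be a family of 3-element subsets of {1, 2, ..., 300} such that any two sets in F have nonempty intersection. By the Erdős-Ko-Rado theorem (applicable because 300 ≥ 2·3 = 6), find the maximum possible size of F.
max |F| = C(299, 2) = 44551

The Erdős-Ko-Rado theorem states: for n ≥ 2k, an intersecting family of k-subsets of an n-element set has size at most C(n − 1, k − 1), with equality for 'star' families {A ⊆ [n] : |A| = k, i ∈ A} (fix an element i). For n = 300, k = 3: C(299, 2) = 44551.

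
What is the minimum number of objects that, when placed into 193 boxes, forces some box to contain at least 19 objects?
n = (19 − 1)·193 + 1 = 3475

By the generalised pigeonhole principle, to guarantee some box contains ≥ r objects we need more than (r − 1) · k objects total. Threshold: n = (r − 1) · k + 1. With r = 19 and k = 193: n = 18 · 193 + 1 = 3474 + 1 = 3475. For n = 3474 = 18 · 193, we can put exactly 18 objects in every box, avoiding 19 in any single one — so 3475 is tight.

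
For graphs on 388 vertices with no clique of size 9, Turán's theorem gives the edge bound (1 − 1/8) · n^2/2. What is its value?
Turán density bound = (7/8) · 388^2/2 = 65863

Turán's theorem: ex(n, K_{r+1}) is achieved by the complete r-partite Turán graph T(n, r) with parts as balanced as possible, and is at most (1 − 1/r) · n^2/2. For r = 8, n = 388: the density bound is (7/8) · 150544/2 = 65863. The integer-valued extremum is e(T(388, 8)) = 65862, which is strictly less than the density bound 65863 since 8 ∤ 388 (the parts of T(388, 8) cannot all be equal).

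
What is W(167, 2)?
W(167, 2) = 167 + 1 = 168

A 2-term AP is any pair of integers, so a monochromatic 2-AP exists iff some colour is used at least twice. With 167 colours, the colouring i ↦ i on {1, ..., 167} uses each colour once, avoiding any monochromatic pair, so W(167, 2) > 167. For {1, ..., 168}, pigeonhole forces two integers of the same colour, which form a monochromatic 2-AP. Hence W(167, 2) = 168.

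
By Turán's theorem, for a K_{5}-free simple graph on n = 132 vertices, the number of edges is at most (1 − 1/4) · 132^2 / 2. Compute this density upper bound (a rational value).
Turán density bound = (3/4) · 132^2/2 = 6534

Turán's theorem: ex(n, K_{r+1}) is achieved by the complete r-partite Turán graph T(n, r) with parts as balanced as possible, and is at most (1 − 1/r) · n^2/2. For r = 4, n = 132: the density bound is (3/4) · 17424/2 = 6534. Since 4 ∣ 132, the Turán graph T(132, 4) has parts of equal size 33, and its edge count e(T(132, 4)) = 6534 attains the density bound exactly.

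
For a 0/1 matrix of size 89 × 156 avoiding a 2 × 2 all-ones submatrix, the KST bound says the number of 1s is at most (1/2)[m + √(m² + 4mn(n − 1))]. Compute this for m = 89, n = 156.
z(89, 156; 2, 2) ≤ (1/2)[89 + √(89² + 4·89·156·155)] = (1/2)[89 + √8616001] = 1512.1513

Kővári–Sós–Turán: let r_1, ..., r_89 be the row sums and z = Σ r_i the total number of 1s. Each pair of columns can share at most one row with both entries 1 (else a 2×2 all-ones block appears), so Σ_i C(r_i, 2) ≤ C(156, 2) = 12090. By convexity Σ_i C(r_i, 2) ≥ 89·C(z/89, 2) = z(z − 89)/(2·89), giving z² − 89z − 89·156·155 ≤ 0 and hence z ≤ (1/2)[89 + √(7921 + 4·2152020)] = (1/2)[89 + √8616001] ≈ (1/2)(89 + 2935.3025) = 1512.1513.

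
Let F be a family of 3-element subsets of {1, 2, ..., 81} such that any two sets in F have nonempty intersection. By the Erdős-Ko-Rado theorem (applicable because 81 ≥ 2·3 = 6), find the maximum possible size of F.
max |F| = C(80, 2) = 3160

The Erdős-Ko-Rado theorem states: for n ≥ 2k, an intersecting family of k-subsets of an n-element set has size at most C(n − 1, k − 1), with equality for 'star' families {A ⊆ [n] : |A| = k, i ∈ A} (fix an element i). For n = 81, k = 3: C(80, 2) = 3160.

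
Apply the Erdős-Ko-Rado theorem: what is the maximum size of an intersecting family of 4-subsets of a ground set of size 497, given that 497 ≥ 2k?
max |F| = C(496, 3) = 20214480

Erdős-Ko-Rado (1961): when n ≥ 2k, max |F| = C(n−1, k−1). The bound is attained by the star {A : i ∈ A} for any fixed i ∈ [n]. Here C(497−1, 4−1) = C(496, 3) = 20214480.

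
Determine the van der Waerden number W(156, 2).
W(156, 2) = 156 + 1 = 157

A 2-term AP is any pair of integers, so a monochromatic 2-AP exists iff some colour is used at least twice. With 156 colours, the colouring i ↦ i on {1, ..., 156} uses each colour once, avoiding any monochromatic pair, so W(156, 2) > 156. For {1, ..., 157}, pigeonhole forces two integers of the same colour, which form a monochromatic 2-AP. Hence W(156, 2) = 157.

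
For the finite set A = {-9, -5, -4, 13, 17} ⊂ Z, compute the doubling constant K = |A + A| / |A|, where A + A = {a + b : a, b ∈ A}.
K = |A + A| / |A| = 14/5

Enumerate A + A = {a + b : a, b ∈ A}. With |A| = 5, there are |A|^2 = 25 ordered sum pairs; collecting distinct values, A + A = {-18, -14, -13, -10, -9, -8, 4, 8, 9, 12, 13, 26, 30, 34}, so |A + A| = 14. Thus K = 14/5. For comparison, the minimum possible |A + A| over all 5-element sets is 2·5 − 1 = 9 (so min K = 9/5), attained only by arithmetic progressions.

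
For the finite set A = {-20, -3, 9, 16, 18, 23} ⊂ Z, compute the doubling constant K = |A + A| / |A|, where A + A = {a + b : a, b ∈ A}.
K = |A + A| / |A| = 20/6 = 10/3

Enumerate A + A = {a + b : a, b ∈ A}. With |A| = 6, there are |A|^2 = 36 ordered sum pairs; collecting distinct values, A + A = {-40, -23, -11, -6, -4, -2, 3, 6, 13, 15, 18, 20, 25, 27, 32, 34, 36, 39, 41, 46}, so |A + A| = 20. Thus K = 20/6 = 10/3. For comparison, the minimum possible |A + A| over all 6-element sets is 2·6 − 1 = 11 (so min K = 11/6), attained only by arithmetic progressions.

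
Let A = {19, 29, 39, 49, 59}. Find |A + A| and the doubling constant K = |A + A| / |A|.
K = |A + A| / |A| = 9/5

Enumerate A + A = {a + b : a, b ∈ A}. With |A| = 5, there are |A|^2 = 25 ordered sum pairs; collecting distinct values, A + A = {38, 48, 58, 68, 78, 88, 98, 108, 118}, so |A + A| = 9. Thus K = 9/5. Here |A + A| = 2|A| − 1 = 9, the minimum possible — so K = 9/5 is minimal, which holds iff A is an arithmetic progression.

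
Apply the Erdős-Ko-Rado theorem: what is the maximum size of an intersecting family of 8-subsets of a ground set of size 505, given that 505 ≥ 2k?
max |F| = C(504, 7) = 1571843562600600

The Erdős-Ko-Rado theorem states: for n ≥ 2k, an intersecting family of k-subsets of an n-element set has size at most C(n − 1, k − 1), with equality for 'star' families {A ⊆ [n] : |A| = k, i ∈ A} (fix an element i). For n = 505, k = 8: C(504, 7) = 1571843562600600.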